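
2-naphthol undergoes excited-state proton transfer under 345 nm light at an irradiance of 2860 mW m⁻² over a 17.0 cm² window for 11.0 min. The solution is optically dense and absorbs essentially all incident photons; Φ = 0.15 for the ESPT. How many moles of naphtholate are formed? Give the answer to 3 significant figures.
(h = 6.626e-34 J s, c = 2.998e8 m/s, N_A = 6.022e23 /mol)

Photon energy at 345 nm: hc/λ = (6.626e-34)(2.998e8)/(345e-9) = 5.758e-19 J.
Energy delivered: (2860 mW m⁻²)(17.0e-4 m²)(660 s) = 3.209 J.
Photons incident: 3.209 / 5.758e-19 = 5.573e18, i.e. 5.573e18/6.022e23 = 9.254e-6 mol.
Product: Φ × n_abs = 0.15 × 9.254e-6 = 1.388e-6 mol.

1.39e-6 mol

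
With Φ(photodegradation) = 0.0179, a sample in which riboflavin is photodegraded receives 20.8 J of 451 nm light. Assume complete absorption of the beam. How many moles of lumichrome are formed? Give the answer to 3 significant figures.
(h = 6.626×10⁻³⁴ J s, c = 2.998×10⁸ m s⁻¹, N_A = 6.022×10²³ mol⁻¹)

Photon energy at 451 nm: hc/λ = (6.626×10⁻³⁴)(2.998×10⁸)/(451×10⁻⁹) = 4.405×10⁻¹⁹ J.
Photons incident: 20.8 / 4.405×10⁻¹⁹ = 4.722×10¹⁹, i.e. 4.722×10¹⁹/6.022×10²³ = 7.841×10⁻⁵ mol.
Product: Φ × n_abs = 0.0179 × 7.841×10⁻⁵ = 1.404×10⁻⁶ mol.

1.40×10⁻⁶ mol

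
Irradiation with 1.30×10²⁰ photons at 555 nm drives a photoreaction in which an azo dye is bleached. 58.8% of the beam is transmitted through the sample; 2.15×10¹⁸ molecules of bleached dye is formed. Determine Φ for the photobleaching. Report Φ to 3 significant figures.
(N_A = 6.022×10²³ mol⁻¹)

Product: 2.15×10¹⁸ / 6.022×10²³ = 3.570×10⁻⁶ mol.
Moles of photons: 1.30×10²⁰ / 6.022×10²³ = 2.159×10⁻⁴ mol.
Fraction absorbed: 1 − 58.8/100 = 0.4120.
Photons absorbed: 0.4120 × 2.159×10⁻⁴ = 8.895×10⁻⁵ mol.
Φ = 3.570×10⁻⁶ mol / 8.895×10⁻⁵ mol photons = 0.0401.

Φ = 0.0401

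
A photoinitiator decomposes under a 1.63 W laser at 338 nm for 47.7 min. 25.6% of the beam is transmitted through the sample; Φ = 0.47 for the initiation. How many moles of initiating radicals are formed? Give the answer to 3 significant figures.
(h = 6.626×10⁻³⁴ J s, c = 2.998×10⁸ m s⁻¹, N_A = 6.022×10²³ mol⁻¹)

0.00461 mol

Photon energy at 338 nm: hc/λ = (6.626×10⁻³⁴)(2.998×10⁸)/(338×10⁻⁹) = 5.877×10⁻¹⁹ J.
Energy delivered: (1.63 W)(2862 s) = 4665 J.
Photons incident: 4665 / 5.877×10⁻¹⁹ = 7.938×10²¹, i.e. 7.938×10²¹/6.022×10²³ = 0.01318 mol.
Fraction absorbed: 1 − 25.6/100 = 0.7440.
Photons absorbed: 0.7440 × 0.01318 = 0.009806 mol.
Product: Φ × n_abs = 0.47 × 0.009806 = 0.004609 mol.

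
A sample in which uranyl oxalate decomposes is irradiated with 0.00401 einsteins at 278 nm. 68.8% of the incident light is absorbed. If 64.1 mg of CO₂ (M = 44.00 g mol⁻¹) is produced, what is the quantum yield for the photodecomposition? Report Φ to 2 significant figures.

Φ = 0.53

Product: 64.1 mg / 44.00 g mol⁻¹ = 0.001457 mol.
Photons absorbed: 0.688 × 0.00401 = 0.002759 mol.
Φ = 0.001457 mol / 0.002759 mol photons = 0.53.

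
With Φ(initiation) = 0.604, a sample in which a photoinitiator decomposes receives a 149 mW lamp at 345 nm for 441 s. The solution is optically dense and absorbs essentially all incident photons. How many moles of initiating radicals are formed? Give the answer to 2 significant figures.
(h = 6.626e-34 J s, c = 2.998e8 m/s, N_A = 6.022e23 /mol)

1.1e-4 mol

Photon energy at 345 nm: hc/λ = (6.626e-34)(2.998e8)/(345e-9) = 5.758e-19 J.
Energy delivered: (149 mW)(441 s) = 65.71 J.
Photons incident: 65.71 / 5.758e-19 = 1.141e20, i.e. 1.141e20/6.022e23 = 1.895e-4 mol.
Product: Φ × n_abs = 0.604 × 1.895e-4 = 1.145e-4 mol.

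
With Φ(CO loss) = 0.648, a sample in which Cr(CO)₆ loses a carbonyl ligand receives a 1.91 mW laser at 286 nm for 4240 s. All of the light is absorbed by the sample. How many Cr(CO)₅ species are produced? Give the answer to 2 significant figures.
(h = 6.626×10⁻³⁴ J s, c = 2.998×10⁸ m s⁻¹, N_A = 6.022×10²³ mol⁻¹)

7.6×10¹⁸ species

Photon energy at 286 nm: hc/λ = (6.626×10⁻³⁴)(2.998×10⁸)/(286×10⁻⁹) = 6.946×10⁻¹⁹ J.
Energy delivered: (1.91 mW)(4240 s) = 8.098 J.
Photons incident: 8.098 / 6.946×10⁻¹⁹ = 1.166×10¹⁹, i.e. 1.166×10¹⁹/6.022×10²³ = 1.936×10⁻⁵ mol.
Product: Φ × n_abs = 0.648 × 1.936×10⁻⁵ = 1.255×10⁻⁵ mol.
As a count: 1.255×10⁻⁵ × 6.022×10²³ = 7.6×10¹⁸.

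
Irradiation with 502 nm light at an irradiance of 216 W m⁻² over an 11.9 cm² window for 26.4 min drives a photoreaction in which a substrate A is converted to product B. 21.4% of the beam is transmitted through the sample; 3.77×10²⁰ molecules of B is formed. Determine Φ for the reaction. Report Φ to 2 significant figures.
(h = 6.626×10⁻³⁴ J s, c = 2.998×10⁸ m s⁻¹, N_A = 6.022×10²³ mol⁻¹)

Φ = 0.47

Product: 3.77×10²⁰ / 6.022×10²³ = 6.260×10⁻⁴ mol.
Photon energy at 502 nm: hc/λ = (6.626×10⁻³⁴)(2.998×10⁸)/(502×10⁻⁹) = 3.957×10⁻¹⁹ J.
Energy delivered: (216 W m⁻²)(11.9×10⁻⁴ m²)(1584 s) = 407.2 J.
Photons incident: 407.2 / 3.957×10⁻¹⁹ = 1.029×10²¹, i.e. 1.029×10²¹/6.022×10²³ = 0.001709 mol.
Fraction absorbed: 1 − 21.4/100 = 0.7860.
Photons absorbed: 0.7860 × 0.001709 = 0.001343 mol.
Φ = 6.260×10⁻⁴ mol / 0.001343 mol photons = 0.47.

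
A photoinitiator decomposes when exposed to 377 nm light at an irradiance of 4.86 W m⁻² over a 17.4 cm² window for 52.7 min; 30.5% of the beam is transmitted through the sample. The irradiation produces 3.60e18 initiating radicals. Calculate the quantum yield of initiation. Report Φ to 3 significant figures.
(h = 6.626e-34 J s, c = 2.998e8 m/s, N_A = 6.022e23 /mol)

Product: 3.60e18 / 6.022e23 = 5.978e-6 mol.
Photon energy at 377 nm: hc/λ = (6.626e-34)(2.998e8)/(377e-9) = 5.269e-19 J.
Energy delivered: (4.86 W m⁻²)(17.4e-4 m²)(3162 s) = 26.74 J.
Photons incident: 26.74 / 5.269e-19 = 5.075e19, i.e. 5.075e19/6.022e23 = 8.427e-5 mol.
Fraction absorbed: 1 − 30.5/100 = 0.6950.
Photons absorbed: 0.6950 × 8.427e-5 = 5.857e-5 mol.
Φ = 5.978e-6 mol / 5.857e-5 mol photons = 0.102.

Φ = 0.102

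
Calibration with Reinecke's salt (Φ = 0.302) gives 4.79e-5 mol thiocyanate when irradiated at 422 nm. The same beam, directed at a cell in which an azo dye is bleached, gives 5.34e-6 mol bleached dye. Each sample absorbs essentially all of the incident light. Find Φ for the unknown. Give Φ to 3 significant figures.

Photons absorbed by the actinometer: 4.79e-5 / 0.302 = 1.586e-4 mol.
Φ(unknown) = 5.34e-6 / 1.586e-4 = 0.0337.

Φ = 0.0337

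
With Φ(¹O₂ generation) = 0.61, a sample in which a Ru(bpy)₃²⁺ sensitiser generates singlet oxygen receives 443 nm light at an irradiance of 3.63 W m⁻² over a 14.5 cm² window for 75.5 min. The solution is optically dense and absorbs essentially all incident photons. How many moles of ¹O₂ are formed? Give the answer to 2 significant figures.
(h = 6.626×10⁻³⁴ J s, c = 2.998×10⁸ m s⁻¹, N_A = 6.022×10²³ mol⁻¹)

5.4×10⁻⁵ mol

Photon energy at 443 nm: hc/λ = (6.626×10⁻³⁴)(2.998×10⁸)/(443×10⁻⁹) = 4.484×10⁻¹⁹ J.
Energy delivered: (3.63 W m⁻²)(14.5×10⁻⁴ m²)(4530 s) = 23.84 J.
Photons incident: 23.84 / 4.484×10⁻¹⁹ = 5.317×10¹⁹, i.e. 5.317×10¹⁹/6.022×10²³ = 8.829×10⁻⁵ mol.
Product: Φ × n_abs = 0.61 × 8.829×10⁻⁵ = 5.386×10⁻⁵ mol.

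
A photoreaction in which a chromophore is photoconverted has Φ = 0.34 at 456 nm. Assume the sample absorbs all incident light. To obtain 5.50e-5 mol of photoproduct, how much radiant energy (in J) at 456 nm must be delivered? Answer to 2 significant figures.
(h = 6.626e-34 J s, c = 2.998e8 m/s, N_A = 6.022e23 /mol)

Photons that must be absorbed: 5.50e-5 / 0.34 = 1.618e-4 mol.
Photon energy: hc/λ = 4.356e-19 J; per mole, 2.623e5 J mol⁻¹.
Energy required: 1.618e-4 × 2.623e5 = 42 J.

42 J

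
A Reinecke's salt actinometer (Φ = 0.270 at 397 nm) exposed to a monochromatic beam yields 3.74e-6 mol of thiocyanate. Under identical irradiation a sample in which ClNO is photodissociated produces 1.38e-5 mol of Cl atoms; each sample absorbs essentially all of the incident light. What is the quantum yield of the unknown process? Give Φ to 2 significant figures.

Φ = 1.0

Photons absorbed by the actinometer: 3.74e-6 / 0.270 = 1.385e-5 mol.
Φ(unknown) = 1.38e-5 / 1.385e-5 = 1.0.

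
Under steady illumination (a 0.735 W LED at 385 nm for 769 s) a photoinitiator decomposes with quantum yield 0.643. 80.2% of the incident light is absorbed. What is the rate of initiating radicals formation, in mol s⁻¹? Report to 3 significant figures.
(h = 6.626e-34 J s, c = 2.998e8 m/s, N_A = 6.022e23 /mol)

1.22e-6 mol s⁻¹

Photon energy at 385 nm: hc/λ = (6.626e-34)(2.998e8)/(385e-9) = 5.160e-19 J.
Energy delivered: (0.735 W)(769 s) = 565.2 J.
Photons incident: 565.2 / 5.160e-19 = 1.095e21, i.e. 1.095e21/6.022e23 = 0.001818 mol.
Photons absorbed: 0.802 × 0.001818 = 0.001458 mol.
Product formed: 0.643 × 0.001458 = 9.375e-4 mol.
Rate: 9.375e-4 / 769 s = 1.22e-6 mol s⁻¹.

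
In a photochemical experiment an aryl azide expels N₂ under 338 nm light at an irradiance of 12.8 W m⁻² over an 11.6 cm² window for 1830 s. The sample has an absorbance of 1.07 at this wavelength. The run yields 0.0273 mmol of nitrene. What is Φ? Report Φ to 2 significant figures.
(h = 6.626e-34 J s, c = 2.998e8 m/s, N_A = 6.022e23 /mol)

Φ = 0.39

Product: 0.0273 mmol = 2.73e-5 mol.
Photon energy at 338 nm: hc/λ = (6.626e-34)(2.998e8)/(338e-9) = 5.877e-19 J.
Energy delivered: (12.8 W m⁻²)(11.6e-4 m²)(1830 s) = 27.17 J.
Photons incident: 27.17 / 5.877e-19 = 4.623e19, i.e. 4.623e19/6.022e23 = 7.677e-5 mol.
Fraction absorbed: 1 − 10^(−1.07) = 0.9149.
Photons absorbed: 0.9149 × 7.677e-5 = 7.024e-5 mol.
Φ = 2.73e-5 mol / 7.024e-5 mol photons = 0.39.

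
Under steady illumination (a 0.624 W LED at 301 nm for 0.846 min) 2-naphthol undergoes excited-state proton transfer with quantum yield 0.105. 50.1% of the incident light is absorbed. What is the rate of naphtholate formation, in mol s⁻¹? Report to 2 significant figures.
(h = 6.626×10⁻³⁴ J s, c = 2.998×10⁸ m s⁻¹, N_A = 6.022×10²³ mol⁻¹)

8.3×10⁻⁸ mol s⁻¹

Photon energy at 301 nm: hc/λ = (6.626×10⁻³⁴)(2.998×10⁸)/(301×10⁻⁹) = 6.600×10⁻¹⁹ J.
Energy delivered: (0.624 W)(50.76 s) = 31.67 J.
Photons incident: 31.67 / 6.600×10⁻¹⁹ = 4.798×10¹⁹, i.e. 4.798×10¹⁹/6.022×10²³ = 7.967×10⁻⁵ mol.
Photons absorbed: 0.501 × 7.967×10⁻⁵ = 3.991×10⁻⁵ mol.
Product formed: 0.105 × 3.991×10⁻⁵ = 4.191×10⁻⁶ mol.
Rate: 4.191×10⁻⁶ / 50.76 s = 8.3×10⁻⁸ mol s⁻¹.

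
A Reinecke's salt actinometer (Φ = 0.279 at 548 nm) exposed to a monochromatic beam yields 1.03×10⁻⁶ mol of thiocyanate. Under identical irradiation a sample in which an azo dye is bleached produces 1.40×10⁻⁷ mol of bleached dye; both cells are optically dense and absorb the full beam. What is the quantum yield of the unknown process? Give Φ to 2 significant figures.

Photons absorbed by the actinometer: 1.03×10⁻⁶ / 0.279 = 3.692×10⁻⁶ mol.
Φ(unknown) = 1.40×10⁻⁷ / 3.692×10⁻⁶ = 0.038.

Φ = 0.038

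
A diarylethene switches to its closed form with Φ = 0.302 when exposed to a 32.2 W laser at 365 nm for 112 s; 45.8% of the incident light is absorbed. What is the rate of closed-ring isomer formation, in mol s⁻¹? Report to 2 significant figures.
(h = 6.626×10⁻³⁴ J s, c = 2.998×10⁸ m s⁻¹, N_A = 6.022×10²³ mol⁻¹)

Photon energy at 365 nm: hc/λ = (6.626×10⁻³⁴)(2.998×10⁸)/(365×10⁻⁹) = 5.442×10⁻¹⁹ J.
Energy delivered: (32.2 W)(112 s) = 3606 J.
Photons incident: 3606 / 5.442×10⁻¹⁹ = 6.626×10²¹, i.e. 6.626×10²¹/6.022×10²³ = 0.01100 mol.
Photons absorbed: 0.458 × 0.01100 = 0.005038 mol.
Product formed: 0.302 × 0.005038 = 0.001521 mol.
Rate: 0.001521 / 112 s = 1.4×10⁻⁵ mol s⁻¹.

1.4×10⁻⁵ mol s⁻¹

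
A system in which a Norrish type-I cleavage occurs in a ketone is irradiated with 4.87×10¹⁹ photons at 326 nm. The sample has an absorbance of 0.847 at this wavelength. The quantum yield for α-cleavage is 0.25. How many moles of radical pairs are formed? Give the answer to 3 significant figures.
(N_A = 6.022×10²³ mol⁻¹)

1.73×10⁻⁵ mol

Moles of photons: 4.87×10¹⁹ / 6.022×10²³ = 8.087×10⁻⁵ mol.
Fraction absorbed: 1 − 10^(−0.847) = 0.8578.
Photons absorbed: 0.8578 × 8.087×10⁻⁵ = 6.937×10⁻⁵ mol.
Product: Φ × n_abs = 0.25 × 6.937×10⁻⁵ = 1.734×10⁻⁵ mol.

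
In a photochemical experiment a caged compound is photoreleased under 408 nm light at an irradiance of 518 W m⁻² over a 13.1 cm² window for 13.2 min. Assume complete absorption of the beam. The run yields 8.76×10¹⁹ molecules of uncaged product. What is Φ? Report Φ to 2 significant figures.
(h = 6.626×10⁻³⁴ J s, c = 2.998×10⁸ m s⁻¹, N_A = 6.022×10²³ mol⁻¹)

Φ = 0.079

Product: 8.76×10¹⁹ / 6.022×10²³ = 1.455×10⁻⁴ mol.
Photon energy at 408 nm: hc/λ = (6.626×10⁻³⁴)(2.998×10⁸)/(408×10⁻⁹) = 4.869×10⁻¹⁹ J.
Energy delivered: (518 W m⁻²)(13.1×10⁻⁴ m²)(792 s) = 537.4 J.
Photons incident: 537.4 / 4.869×10⁻¹⁹ = 1.104×10²¹, i.e. 1.104×10²¹/6.022×10²³ = 0.001833 mol.
Φ = 1.455×10⁻⁴ mol / 0.001833 mol photons = 0.079.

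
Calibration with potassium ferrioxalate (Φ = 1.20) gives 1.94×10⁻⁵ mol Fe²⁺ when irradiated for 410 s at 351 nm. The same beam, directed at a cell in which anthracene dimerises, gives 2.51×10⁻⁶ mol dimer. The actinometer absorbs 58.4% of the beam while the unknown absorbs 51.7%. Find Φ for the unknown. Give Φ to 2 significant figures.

Photons absorbed by the actinometer: 1.94×10⁻⁵ / 1.20 = 1.617×10⁻⁵ mol.
Incident flux: 1.617×10⁻⁵ / 0.584 = 2.769×10⁻⁵ einstein.
Absorbed by unknown: 0.517 × 2.769×10⁻⁵ = 1.432×10⁻⁵ mol.
Φ(unknown) = 2.51×10⁻⁶ / 1.432×10⁻⁵ = 0.18.

Φ = 0.18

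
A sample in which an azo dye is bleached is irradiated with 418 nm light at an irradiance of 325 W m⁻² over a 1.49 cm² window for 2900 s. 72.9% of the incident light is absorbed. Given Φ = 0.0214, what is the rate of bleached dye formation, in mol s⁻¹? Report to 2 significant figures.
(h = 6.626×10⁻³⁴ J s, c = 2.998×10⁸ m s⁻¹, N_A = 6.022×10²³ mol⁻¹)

2.6×10⁻⁹ mol s⁻¹

Photon energy at 418 nm: hc/λ = (6.626×10⁻³⁴)(2.998×10⁸)/(418×10⁻⁹) = 4.752×10⁻¹⁹ J.
Energy delivered: (325 W m⁻²)(1.49×10⁻⁴ m²)(2900 s) = 140.4 J.
Photons incident: 140.4 / 4.752×10⁻¹⁹ = 2.955×10²⁰, i.e. 2.955×10²⁰/6.022×10²³ = 4.907×10⁻⁴ mol.
Photons absorbed: 0.729 × 4.907×10⁻⁴ = 3.577×10⁻⁴ mol.
Product formed: 0.0214 × 3.577×10⁻⁴ = 7.655×10⁻⁶ mol.
Rate: 7.655×10⁻⁶ / 2900 s = 2.6×10⁻⁹ mol s⁻¹.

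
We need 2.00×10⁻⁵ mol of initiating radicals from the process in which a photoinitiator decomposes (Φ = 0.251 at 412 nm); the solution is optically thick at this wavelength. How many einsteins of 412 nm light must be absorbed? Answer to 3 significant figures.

Photons that must be absorbed: 2.00×10⁻⁵ / 0.251 = 7.968×10⁻⁵ mol.

7.97×10⁻⁵ einstein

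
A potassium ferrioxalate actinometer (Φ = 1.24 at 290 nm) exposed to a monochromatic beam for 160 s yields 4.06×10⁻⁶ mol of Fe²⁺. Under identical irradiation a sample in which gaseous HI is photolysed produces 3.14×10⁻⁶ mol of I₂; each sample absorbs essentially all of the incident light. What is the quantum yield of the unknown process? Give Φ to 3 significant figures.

Photons absorbed by the actinometer: 4.06×10⁻⁶ / 1.24 = 3.274×10⁻⁶ mol.
Φ(unknown) = 3.14×10⁻⁶ / 3.274×10⁻⁶ = 0.959.

Φ = 0.959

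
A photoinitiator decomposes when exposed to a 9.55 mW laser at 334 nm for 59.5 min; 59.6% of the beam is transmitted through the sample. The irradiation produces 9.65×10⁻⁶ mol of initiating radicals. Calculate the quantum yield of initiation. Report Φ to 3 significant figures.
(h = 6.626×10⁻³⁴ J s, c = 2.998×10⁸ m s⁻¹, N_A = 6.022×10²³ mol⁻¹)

Photon energy at 334 nm: hc/λ = (6.626×10⁻³⁴)(2.998×10⁸)/(334×10⁻⁹) = 5.948×10⁻¹⁹ J.
Energy delivered: (9.55 mW)(3570 s) = 34.09 J.
Photons incident: 34.09 / 5.948×10⁻¹⁹ = 5.731×10¹⁹, i.e. 5.731×10¹⁹/6.022×10²³ = 9.517×10⁻⁵ mol.
Fraction absorbed: 1 − 59.6/100 = 0.4040.
Photons absorbed: 0.4040 × 9.517×10⁻⁵ = 3.845×10⁻⁵ mol.
Φ = 9.65×10⁻⁶ mol / 3.845×10⁻⁵ mol photons = 0.251.

Φ = 0.251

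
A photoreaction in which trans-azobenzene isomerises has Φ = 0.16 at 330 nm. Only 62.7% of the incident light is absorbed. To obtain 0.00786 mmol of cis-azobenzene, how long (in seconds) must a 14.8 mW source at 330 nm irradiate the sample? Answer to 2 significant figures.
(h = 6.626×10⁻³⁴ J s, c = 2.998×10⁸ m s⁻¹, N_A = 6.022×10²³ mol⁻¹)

t ≈ 1900 s

Product: 0.00786 mmol = 7.86×10⁻⁶ mol.
Photons that must be absorbed: 7.86×10⁻⁶ / 0.16 = 4.912×10⁻⁵ mol.
Incident photons needed: 4.912×10⁻⁵ / 0.627 = 7.834×10⁻⁵ mol.
Photon energy: hc/λ = 6.020×10⁻¹⁹ J; per mole, 3.625×10⁵ J mol⁻¹.
Energy required: 7.834×10⁻⁵ × 3.625×10⁵ = 28.40 J.
Time: 28.40 J / 0.0148 W = 1900 s.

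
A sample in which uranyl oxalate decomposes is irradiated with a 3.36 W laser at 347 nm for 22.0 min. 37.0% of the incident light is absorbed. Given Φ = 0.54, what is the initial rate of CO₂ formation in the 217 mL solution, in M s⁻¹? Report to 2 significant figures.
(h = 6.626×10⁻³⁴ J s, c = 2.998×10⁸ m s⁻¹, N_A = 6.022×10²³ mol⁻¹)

Photon energy at 347 nm: hc/λ = (6.626×10⁻³⁴)(2.998×10⁸)/(347×10⁻⁹) = 5.725×10⁻¹⁹ J.
Energy delivered: (3.36 W)(1320 s) = 4435 J.
Photons incident: 4435 / 5.725×10⁻¹⁹ = 7.747×10²¹, i.e. 7.747×10²¹/6.022×10²³ = 0.01286 mol.
Photons absorbed: 0.370 × 0.01286 = 0.004758 mol.
Product formed: 0.54 × 0.004758 = 0.002569 mol.
Rate: 0.002569 mol / (1320 s × 0.217 L) = 9.0×10⁻⁶ M s⁻¹.

9.0×10⁻⁶ M s⁻¹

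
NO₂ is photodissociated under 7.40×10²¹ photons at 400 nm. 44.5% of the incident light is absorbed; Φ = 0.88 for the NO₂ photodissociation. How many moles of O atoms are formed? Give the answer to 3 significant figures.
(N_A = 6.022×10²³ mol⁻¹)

0.00481 mol

Moles of photons: 7.40×10²¹ / 6.022×10²³ = 0.01229 mol.
Photons absorbed: 0.445 × 0.01229 = 0.005469 mol.
Product: Φ × n_abs = 0.88 × 0.005469 = 0.004813 mol.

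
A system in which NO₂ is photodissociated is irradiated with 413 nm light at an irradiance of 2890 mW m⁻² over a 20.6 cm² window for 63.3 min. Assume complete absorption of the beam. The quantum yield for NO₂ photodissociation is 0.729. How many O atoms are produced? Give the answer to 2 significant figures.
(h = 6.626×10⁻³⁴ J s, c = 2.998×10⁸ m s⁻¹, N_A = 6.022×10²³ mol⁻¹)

Photon energy at 413 nm: hc/λ = (6.626×10⁻³⁴)(2.998×10⁸)/(413×10⁻⁹) = 4.810×10⁻¹⁹ J.
Energy delivered: (2890 mW m⁻²)(20.6×10⁻⁴ m²)(3798 s) = 22.61 J.
Photons incident: 22.61 / 4.810×10⁻¹⁹ = 4.701×10¹⁹, i.e. 4.701×10¹⁹/6.022×10²³ = 7.806×10⁻⁵ mol.
Product: Φ × n_abs = 0.729 × 7.806×10⁻⁵ = 5.691×10⁻⁵ mol.
As a count: 5.691×10⁻⁵ × 6.022×10²³ = 3.4×10¹⁹.

3.4×10¹⁹ atoms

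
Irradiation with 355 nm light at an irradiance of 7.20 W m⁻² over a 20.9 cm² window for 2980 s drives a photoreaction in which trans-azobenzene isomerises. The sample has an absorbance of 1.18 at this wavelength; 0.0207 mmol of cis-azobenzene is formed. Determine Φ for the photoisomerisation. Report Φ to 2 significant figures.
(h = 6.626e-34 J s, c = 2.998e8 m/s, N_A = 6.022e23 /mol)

Φ = 0.17

Product: 0.0207 mmol = 2.07e-5 mol.
Photon energy at 355 nm: hc/λ = (6.626e-34)(2.998e8)/(355e-9) = 5.596e-19 J.
Energy delivered: (7.20 W m⁻²)(20.9e-4 m²)(2980 s) = 44.84 J.
Photons incident: 44.84 / 5.596e-19 = 8.013e19, i.e. 8.013e19/6.022e23 = 1.331e-4 mol.
Fraction absorbed: 1 − 10^(−1.18) = 0.9339.
Photons absorbed: 0.9339 × 1.331e-4 = 1.243e-4 mol.
Φ = 2.07e-5 mol / 1.243e-4 mol photons = 0.17.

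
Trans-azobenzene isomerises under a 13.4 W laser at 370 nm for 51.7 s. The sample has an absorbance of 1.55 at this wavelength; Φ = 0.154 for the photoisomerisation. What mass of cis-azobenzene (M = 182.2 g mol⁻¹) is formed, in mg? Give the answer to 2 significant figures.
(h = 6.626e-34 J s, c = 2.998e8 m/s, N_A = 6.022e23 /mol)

Photon energy at 370 nm: hc/λ = (6.626e-34)(2.998e8)/(370e-9) = 5.369e-19 J.
Energy delivered: (13.4 W)(51.7 s) = 692.8 J.
Photons incident: 692.8 / 5.369e-19 = 1.290e21, i.e. 1.290e21/6.022e23 = 0.002142 mol.
Fraction absorbed: 1 − 10^(−1.55) = 0.9718.
Photons absorbed: 0.9718 × 0.002142 = 0.002082 mol.
Product: Φ × n_abs = 0.154 × 0.002082 = 3.206e-4 mol.
Mass: 3.206e-4 × 182.2 = 0.05841 g = 58 mg.

58 mg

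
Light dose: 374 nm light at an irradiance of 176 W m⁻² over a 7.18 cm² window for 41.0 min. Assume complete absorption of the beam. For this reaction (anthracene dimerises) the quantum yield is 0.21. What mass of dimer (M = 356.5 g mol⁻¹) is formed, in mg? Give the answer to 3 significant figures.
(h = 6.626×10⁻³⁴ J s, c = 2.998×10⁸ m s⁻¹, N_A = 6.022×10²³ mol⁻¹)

72.8 mg

Photon energy at 374 nm: hc/λ = (6.626×10⁻³⁴)(2.998×10⁸)/(374×10⁻⁹) = 5.311×10⁻¹⁹ J.
Energy delivered: (176 W m⁻²)(7.18×10⁻⁴ m²)(2460 s) = 310.9 J.
Photons incident: 310.9 / 5.311×10⁻¹⁹ = 5.854×10²⁰, i.e. 5.854×10²⁰/6.022×10²³ = 9.721×10⁻⁴ mol.
Product: Φ × n_abs = 0.21 × 9.721×10⁻⁴ = 2.041×10⁻⁴ mol.
Mass: 2.041×10⁻⁴ × 356.5 = 0.07276 g = 72.8 mg.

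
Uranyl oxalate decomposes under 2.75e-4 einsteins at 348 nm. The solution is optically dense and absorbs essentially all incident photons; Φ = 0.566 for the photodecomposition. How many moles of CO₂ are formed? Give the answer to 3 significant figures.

Product: Φ × n_abs = 0.566 × 2.75e-4 = 1.557e-4 mol.

1.56e-4 mol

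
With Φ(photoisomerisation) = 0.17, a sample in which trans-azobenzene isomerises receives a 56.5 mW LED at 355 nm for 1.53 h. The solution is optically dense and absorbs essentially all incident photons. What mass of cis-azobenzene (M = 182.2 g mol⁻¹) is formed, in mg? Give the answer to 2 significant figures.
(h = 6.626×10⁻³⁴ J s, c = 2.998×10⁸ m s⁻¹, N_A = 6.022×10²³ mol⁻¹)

29 mg

Photon energy at 355 nm: hc/λ = (6.626×10⁻³⁴)(2.998×10⁸)/(355×10⁻⁹) = 5.596×10⁻¹⁹ J.
Energy delivered: (56.5 mW)(5508 s) = 311.2 J.
Photons incident: 311.2 / 5.596×10⁻¹⁹ = 5.561×10²⁰, i.e. 5.561×10²⁰/6.022×10²³ = 9.234×10⁻⁴ mol.
Product: Φ × n_abs = 0.17 × 9.234×10⁻⁴ = 1.570×10⁻⁴ mol.
Mass: 1.570×10⁻⁴ × 182.2 = 0.02861 g = 29 mg.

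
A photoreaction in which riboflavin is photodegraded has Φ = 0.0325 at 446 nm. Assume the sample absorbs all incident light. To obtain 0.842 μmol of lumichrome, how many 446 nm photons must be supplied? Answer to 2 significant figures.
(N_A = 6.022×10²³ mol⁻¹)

Product: 0.842 μmol = 8.42×10⁻⁷ mol.
Photons that must be absorbed: 8.42×10⁻⁷ / 0.0325 = 2.591×10⁻⁵ mol.
Photon count: 2.591×10⁻⁵ × 6.022×10²³ = 1.6×10¹⁹.

1.6×10¹⁹ photons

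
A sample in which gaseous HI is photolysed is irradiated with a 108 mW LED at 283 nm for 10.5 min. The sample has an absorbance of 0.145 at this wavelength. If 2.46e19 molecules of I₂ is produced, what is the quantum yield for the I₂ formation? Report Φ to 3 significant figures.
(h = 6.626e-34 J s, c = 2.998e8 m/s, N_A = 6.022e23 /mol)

Φ = 0.894

Product: 2.46e19 / 6.022e23 = 4.085e-5 mol.
Photon energy at 283 nm: hc/λ = (6.626e-34)(2.998e8)/(283e-9) = 7.019e-19 J.
Energy delivered: (108 mW)(630 s) = 68.04 J.
Photons incident: 68.04 / 7.019e-19 = 9.694e19, i.e. 9.694e19/6.022e23 = 1.610e-4 mol.
Fraction absorbed: 1 − 10^(−0.145) = 0.2839.
Photons absorbed: 0.2839 × 1.610e-4 = 4.571e-5 mol.
Φ = 4.085e-5 mol / 4.571e-5 mol photons = 0.894.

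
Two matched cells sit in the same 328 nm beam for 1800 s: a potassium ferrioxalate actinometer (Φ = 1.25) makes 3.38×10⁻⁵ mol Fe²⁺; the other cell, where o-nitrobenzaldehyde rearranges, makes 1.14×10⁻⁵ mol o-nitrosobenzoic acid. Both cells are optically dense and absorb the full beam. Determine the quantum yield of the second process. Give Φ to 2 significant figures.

Φ = 0.42

Photons absorbed by the actinometer: 3.38×10⁻⁵ / 1.25 = 2.704×10⁻⁵ mol.
Φ(unknown) = 1.14×10⁻⁵ / 2.704×10⁻⁵ = 0.42.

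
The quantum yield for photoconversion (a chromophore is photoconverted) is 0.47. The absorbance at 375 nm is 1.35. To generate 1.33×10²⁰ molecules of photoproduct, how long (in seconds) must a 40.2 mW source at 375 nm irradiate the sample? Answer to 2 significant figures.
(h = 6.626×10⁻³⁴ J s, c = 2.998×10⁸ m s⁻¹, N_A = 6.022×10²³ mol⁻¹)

Product: 1.33×10²⁰ / 6.022×10²³ = 2.209×10⁻⁴ mol.
Photons that must be absorbed: 2.209×10⁻⁴ / 0.47 = 4.700×10⁻⁴ mol.
Fraction absorbed: 1 − 10^(−1.35) = 0.9553.
Incident photons needed: 4.700×10⁻⁴ / 0.9553 = 4.920×10⁻⁴ mol.
Photon energy: hc/λ = 5.297×10⁻¹⁹ J; per mole, 3.190×10⁵ J mol⁻¹.
Energy required: 4.920×10⁻⁴ × 3.190×10⁵ = 156.9 J.
Time: 156.9 J / 0.0402 W = 3900 s.

t ≈ 3900 s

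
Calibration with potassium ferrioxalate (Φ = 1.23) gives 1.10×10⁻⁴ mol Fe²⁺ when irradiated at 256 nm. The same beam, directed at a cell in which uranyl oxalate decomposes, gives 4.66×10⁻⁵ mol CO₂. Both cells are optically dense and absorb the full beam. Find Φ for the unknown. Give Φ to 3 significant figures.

Φ = 0.521

Photons absorbed by the actinometer: 1.10×10⁻⁴ / 1.23 = 8.943×10⁻⁵ mol.
Φ(unknown) = 4.66×10⁻⁵ / 8.943×10⁻⁵ = 0.521.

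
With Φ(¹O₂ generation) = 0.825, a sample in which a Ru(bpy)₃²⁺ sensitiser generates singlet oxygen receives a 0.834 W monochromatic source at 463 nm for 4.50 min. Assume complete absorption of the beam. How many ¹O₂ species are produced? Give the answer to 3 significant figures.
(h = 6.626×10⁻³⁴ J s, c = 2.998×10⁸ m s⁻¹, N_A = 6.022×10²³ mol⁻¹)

Photon energy at 463 nm: hc/λ = (6.626×10⁻³⁴)(2.998×10⁸)/(463×10⁻⁹) = 4.290×10⁻¹⁹ J.
Energy delivered: (0.834 W)(270 s) = 225.2 J.
Photons incident: 225.2 / 4.290×10⁻¹⁹ = 5.249×10²⁰, i.e. 5.249×10²⁰/6.022×10²³ = 8.716×10⁻⁴ mol.
Product: Φ × n_abs = 0.825 × 8.716×10⁻⁴ = 7.191×10⁻⁴ mol.
As a count: 7.191×10⁻⁴ × 6.022×10²³ = 4.33×10²⁰.

4.33×10²⁰ species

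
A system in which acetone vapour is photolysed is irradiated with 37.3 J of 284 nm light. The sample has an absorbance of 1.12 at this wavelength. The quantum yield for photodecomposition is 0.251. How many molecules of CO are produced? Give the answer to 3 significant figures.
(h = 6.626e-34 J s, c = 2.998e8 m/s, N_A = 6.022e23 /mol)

1.24e19 molecules

Photon energy at 284 nm: hc/λ = (6.626e-34)(2.998e8)/(284e-9) = 6.995e-19 J.
Photons incident: 37.3 / 6.995e-19 = 5.332e19, i.e. 5.332e19/6.022e23 = 8.854e-5 mol.
Fraction absorbed: 1 − 10^(−1.12) = 0.9241.
Photons absorbed: 0.9241 × 8.854e-5 = 8.182e-5 mol.
Product: Φ × n_abs = 0.251 × 8.182e-5 = 2.054e-5 mol.
As a count: 2.054e-5 × 6.022e23 = 1.24e19.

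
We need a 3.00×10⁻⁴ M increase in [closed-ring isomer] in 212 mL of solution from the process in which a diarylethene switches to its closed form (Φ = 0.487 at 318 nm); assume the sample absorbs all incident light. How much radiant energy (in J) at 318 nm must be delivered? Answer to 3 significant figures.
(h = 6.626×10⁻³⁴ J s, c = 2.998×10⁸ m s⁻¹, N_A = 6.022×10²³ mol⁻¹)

Product: (3.00×10⁻⁴ M)(0.212 L) = 6.360×10⁻⁵ mol.
Photons that must be absorbed: 6.360×10⁻⁵ / 0.487 = 1.306×10⁻⁴ mol.
Photon energy: hc/λ = 6.247×10⁻¹⁹ J; per mole, 3.762×10⁵ J mol⁻¹.
Energy required: 1.306×10⁻⁴ × 3.762×10⁵ = 49.1 J.

49.1 J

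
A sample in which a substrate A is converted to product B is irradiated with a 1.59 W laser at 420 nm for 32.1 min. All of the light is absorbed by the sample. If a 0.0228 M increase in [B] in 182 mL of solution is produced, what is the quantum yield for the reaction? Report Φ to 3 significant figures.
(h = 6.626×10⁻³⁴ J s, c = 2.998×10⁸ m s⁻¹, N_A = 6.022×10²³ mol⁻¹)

Φ = 0.386

Product: (0.0228 M)(0.182 L) = 0.004150 mol.
Photon energy at 420 nm: hc/λ = (6.626×10⁻³⁴)(2.998×10⁸)/(420×10⁻⁹) = 4.730×10⁻¹⁹ J.
Energy delivered: (1.59 W)(1926 s) = 3062 J.
Photons incident: 3062 / 4.730×10⁻¹⁹ = 6.474×10²¹, i.e. 6.474×10²¹/6.022×10²³ = 0.01075 mol.
Φ = 0.004150 mol / 0.01075 mol photons = 0.386.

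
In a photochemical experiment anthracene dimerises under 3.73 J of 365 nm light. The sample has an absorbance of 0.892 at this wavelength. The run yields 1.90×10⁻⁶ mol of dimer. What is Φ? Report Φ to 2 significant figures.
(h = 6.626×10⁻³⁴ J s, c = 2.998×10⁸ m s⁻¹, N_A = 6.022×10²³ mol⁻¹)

Photon energy at 365 nm: hc/λ = (6.626×10⁻³⁴)(2.998×10⁸)/(365×10⁻⁹) = 5.442×10⁻¹⁹ J.
Photons incident: 3.73 / 5.442×10⁻¹⁹ = 6.854×10¹⁸, i.e. 6.854×10¹⁸/6.022×10²³ = 1.138×10⁻⁵ mol.
Fraction absorbed: 1 − 10^(−0.892) = 0.8718.
Photons absorbed: 0.8718 × 1.138×10⁻⁵ = 9.921×10⁻⁶ mol.
Φ = 1.90×10⁻⁶ mol / 9.921×10⁻⁶ mol photons = 0.19.

Φ = 0.19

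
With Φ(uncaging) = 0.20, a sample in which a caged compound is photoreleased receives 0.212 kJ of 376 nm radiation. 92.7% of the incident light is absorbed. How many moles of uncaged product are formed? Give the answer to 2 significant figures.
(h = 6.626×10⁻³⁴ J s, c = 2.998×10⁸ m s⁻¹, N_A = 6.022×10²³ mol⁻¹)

Photon energy at 376 nm: hc/λ = (6.626×10⁻³⁴)(2.998×10⁸)/(376×10⁻⁹) = 5.283×10⁻¹⁹ J.
Incident energy: 0.212 kJ = 212 J.
Photons incident: 212 / 5.283×10⁻¹⁹ = 4.013×10²⁰, i.e. 4.013×10²⁰/6.022×10²³ = 6.664×10⁻⁴ mol.
Photons absorbed: 0.927 × 6.664×10⁻⁴ = 6.178×10⁻⁴ mol.
Product: Φ × n_abs = 0.20 × 6.178×10⁻⁴ = 1.236×10⁻⁴ mol.

1.2×10⁻⁴ mol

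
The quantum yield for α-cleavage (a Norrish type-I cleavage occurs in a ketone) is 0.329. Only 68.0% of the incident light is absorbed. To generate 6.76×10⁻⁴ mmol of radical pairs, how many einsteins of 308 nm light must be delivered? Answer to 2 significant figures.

Product: 6.76×10⁻⁴ mmol = 6.76×10⁻⁷ mol.
Photons that must be absorbed: 6.76×10⁻⁷ / 0.329 = 2.055×10⁻⁶ mol.
Incident photons needed: 2.055×10⁻⁶ / 0.680 = 3.022×10⁻⁶ mol.

3.0×10⁻⁶ einstein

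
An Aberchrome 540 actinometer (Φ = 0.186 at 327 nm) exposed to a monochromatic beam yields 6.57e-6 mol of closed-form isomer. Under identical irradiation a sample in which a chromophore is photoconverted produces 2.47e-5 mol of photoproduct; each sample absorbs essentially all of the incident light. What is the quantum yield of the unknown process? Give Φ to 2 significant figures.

Φ = 0.70

Photons absorbed by the actinometer: 6.57e-6 / 0.186 = 3.532e-5 mol.
Φ(unknown) = 2.47e-5 / 3.532e-5 = 0.70.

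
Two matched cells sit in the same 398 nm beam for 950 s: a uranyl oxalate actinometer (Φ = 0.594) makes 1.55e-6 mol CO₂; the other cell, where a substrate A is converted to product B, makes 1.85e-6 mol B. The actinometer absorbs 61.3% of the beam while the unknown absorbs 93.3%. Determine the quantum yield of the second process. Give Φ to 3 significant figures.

Photons absorbed by the actinometer: 1.55e-6 / 0.594 = 2.609e-6 mol.
Incident flux: 2.609e-6 / 0.613 = 4.256e-6 einstein.
Absorbed by unknown: 0.933 × 4.256e-6 = 3.971e-6 mol.
Φ(unknown) = 1.85e-6 / 3.971e-6 = 0.466.

Φ = 0.466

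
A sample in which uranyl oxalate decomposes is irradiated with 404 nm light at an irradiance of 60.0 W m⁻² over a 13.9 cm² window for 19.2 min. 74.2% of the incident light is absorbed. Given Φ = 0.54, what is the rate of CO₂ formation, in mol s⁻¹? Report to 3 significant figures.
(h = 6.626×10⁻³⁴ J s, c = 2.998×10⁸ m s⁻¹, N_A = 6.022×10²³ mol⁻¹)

1.13×10⁻⁷ mol s⁻¹

Photon energy at 404 nm: hc/λ = (6.626×10⁻³⁴)(2.998×10⁸)/(404×10⁻⁹) = 4.917×10⁻¹⁹ J.
Energy delivered: (60.0 W m⁻²)(13.9×10⁻⁴ m²)(1152 s) = 96.08 J.
Photons incident: 96.08 / 4.917×10⁻¹⁹ = 1.954×10²⁰, i.e. 1.954×10²⁰/6.022×10²³ = 3.245×10⁻⁴ mol.
Photons absorbed: 0.742 × 3.245×10⁻⁴ = 2.408×10⁻⁴ mol.
Product formed: 0.54 × 2.408×10⁻⁴ = 1.300×10⁻⁴ mol.
Rate: 1.300×10⁻⁴ / 1152 s = 1.13×10⁻⁷ mol s⁻¹.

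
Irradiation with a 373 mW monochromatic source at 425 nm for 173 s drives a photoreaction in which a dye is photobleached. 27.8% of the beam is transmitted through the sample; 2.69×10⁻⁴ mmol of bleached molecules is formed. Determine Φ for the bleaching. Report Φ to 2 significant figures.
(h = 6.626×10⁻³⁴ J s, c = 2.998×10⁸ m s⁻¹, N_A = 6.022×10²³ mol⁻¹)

Product: 2.69×10⁻⁴ mmol = 2.69×10⁻⁷ mol.
Photon energy at 425 nm: hc/λ = (6.626×10⁻³⁴)(2.998×10⁸)/(425×10⁻⁹) = 4.674×10⁻¹⁹ J.
Energy delivered: (373 mW)(173 s) = 64.53 J.
Photons incident: 64.53 / 4.674×10⁻¹⁹ = 1.381×10²⁰, i.e. 1.381×10²⁰/6.022×10²³ = 2.293×10⁻⁴ mol.
Fraction absorbed: 1 − 27.8/100 = 0.7220.
Photons absorbed: 0.7220 × 2.293×10⁻⁴ = 1.656×10⁻⁴ mol.
Φ = 2.69×10⁻⁷ mol / 1.656×10⁻⁴ mol photons = 0.0016.

Φ = 0.0016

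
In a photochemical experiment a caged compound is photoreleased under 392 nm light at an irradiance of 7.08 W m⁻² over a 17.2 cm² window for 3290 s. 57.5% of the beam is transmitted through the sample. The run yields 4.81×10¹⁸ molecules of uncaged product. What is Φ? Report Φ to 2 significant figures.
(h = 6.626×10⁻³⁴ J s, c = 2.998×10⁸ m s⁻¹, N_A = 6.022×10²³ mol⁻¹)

Product: 4.81×10¹⁸ / 6.022×10²³ = 7.987×10⁻⁶ mol.
Photon energy at 392 nm: hc/λ = (6.626×10⁻³⁴)(2.998×10⁸)/(392×10⁻⁹) = 5.068×10⁻¹⁹ J.
Energy delivered: (7.08 W m⁻²)(17.2×10⁻⁴ m²)(3290 s) = 40.06 J.
Photons incident: 40.06 / 5.068×10⁻¹⁹ = 7.904×10¹⁹, i.e. 7.904×10¹⁹/6.022×10²³ = 1.313×10⁻⁴ mol.
Fraction absorbed: 1 − 57.5/100 = 0.4250.
Photons absorbed: 0.4250 × 1.313×10⁻⁴ = 5.580×10⁻⁵ mol.
Φ = 7.987×10⁻⁶ mol / 5.580×10⁻⁵ mol photons = 0.14.

Φ = 0.14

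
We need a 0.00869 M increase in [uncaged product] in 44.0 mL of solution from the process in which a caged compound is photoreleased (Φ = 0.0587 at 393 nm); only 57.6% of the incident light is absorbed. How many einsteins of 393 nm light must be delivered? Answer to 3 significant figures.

Product: (0.00869 M)(0.044 L) = 3.824×10⁻⁴ mol.
Photons that must be absorbed: 3.824×10⁻⁴ / 0.0587 = 0.006514 mol.
Incident photons needed: 0.006514 / 0.576 = 0.01131 mol.

0.0113 einstein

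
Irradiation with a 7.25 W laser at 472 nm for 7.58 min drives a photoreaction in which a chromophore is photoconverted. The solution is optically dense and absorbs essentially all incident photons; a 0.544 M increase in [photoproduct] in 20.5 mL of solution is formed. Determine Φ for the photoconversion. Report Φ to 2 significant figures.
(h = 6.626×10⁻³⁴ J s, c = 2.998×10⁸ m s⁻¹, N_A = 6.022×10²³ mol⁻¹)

Φ = 0.86

Product: (0.544 M)(0.0205 L) = 0.01115 mol.
Photon energy at 472 nm: hc/λ = (6.626×10⁻³⁴)(2.998×10⁸)/(472×10⁻⁹) = 4.209×10⁻¹⁹ J.
Energy delivered: (7.25 W)(454.8 s) = 3297 J.
Photons incident: 3297 / 4.209×10⁻¹⁹ = 7.833×10²¹, i.e. 7.833×10²¹/6.022×10²³ = 0.01301 mol.
Φ = 0.01115 mol / 0.01301 mol photons = 0.86.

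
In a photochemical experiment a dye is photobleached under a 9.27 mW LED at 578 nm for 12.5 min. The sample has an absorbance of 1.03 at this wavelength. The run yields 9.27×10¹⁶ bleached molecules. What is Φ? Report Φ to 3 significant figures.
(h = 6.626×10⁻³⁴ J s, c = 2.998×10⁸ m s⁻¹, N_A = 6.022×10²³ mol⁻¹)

Φ = 0.00505

Product: 9.27×10¹⁶ / 6.022×10²³ = 1.539×10⁻⁷ mol.
Photon energy at 578 nm: hc/λ = (6.626×10⁻³⁴)(2.998×10⁸)/(578×10⁻⁹) = 3.437×10⁻¹⁹ J.
Energy delivered: (9.27 mW)(750 s) = 6.952 J.
Photons incident: 6.952 / 3.437×10⁻¹⁹ = 2.023×10¹⁹, i.e. 2.023×10¹⁹/6.022×10²³ = 3.359×10⁻⁵ mol.
Fraction absorbed: 1 − 10^(−1.03) = 0.9067.
Photons absorbed: 0.9067 × 3.359×10⁻⁵ = 3.046×10⁻⁵ mol.
Φ = 1.539×10⁻⁷ mol / 3.046×10⁻⁵ mol photons = 0.00505.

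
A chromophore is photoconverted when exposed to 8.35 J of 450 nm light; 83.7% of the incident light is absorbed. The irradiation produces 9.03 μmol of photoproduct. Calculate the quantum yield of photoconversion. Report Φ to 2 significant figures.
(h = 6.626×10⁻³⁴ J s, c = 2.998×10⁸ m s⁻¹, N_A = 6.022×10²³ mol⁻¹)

Product: 9.03 μmol = 9.03×10⁻⁶ mol.
Photon energy at 450 nm: hc/λ = (6.626×10⁻³⁴)(2.998×10⁸)/(450×10⁻⁹) = 4.414×10⁻¹⁹ J.
Photons incident: 8.35 / 4.414×10⁻¹⁹ = 1.892×10¹⁹, i.e. 1.892×10¹⁹/6.022×10²³ = 3.142×10⁻⁵ mol.
Photons absorbed: 0.837 × 3.142×10⁻⁵ = 2.630×10⁻⁵ mol.
Φ = 9.03×10⁻⁶ mol / 2.630×10⁻⁵ mol photons = 0.34.

Φ = 0.34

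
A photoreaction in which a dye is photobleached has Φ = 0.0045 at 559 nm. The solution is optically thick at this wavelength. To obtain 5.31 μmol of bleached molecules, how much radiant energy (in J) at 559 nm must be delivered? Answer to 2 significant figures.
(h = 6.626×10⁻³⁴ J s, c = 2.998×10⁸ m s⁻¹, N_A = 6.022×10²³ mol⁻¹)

Product: 5.31 μmol = 5.31×10⁻⁶ mol.
Photons that must be absorbed: 5.31×10⁻⁶ / 0.0045 = 0.001180 mol.
Photon energy: hc/λ = 3.554×10⁻¹⁹ J; per mole, 2.140×10⁵ J mol⁻¹.
Energy required: 0.001180 × 2.140×10⁵ = 250 J.

250 J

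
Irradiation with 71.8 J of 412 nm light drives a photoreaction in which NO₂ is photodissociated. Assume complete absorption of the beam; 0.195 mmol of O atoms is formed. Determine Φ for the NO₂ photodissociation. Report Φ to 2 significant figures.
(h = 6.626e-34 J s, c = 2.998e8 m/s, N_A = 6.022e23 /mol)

Φ = 0.79

Product: 0.195 mmol = 1.95e-4 mol.
Photon energy at 412 nm: hc/λ = (6.626e-34)(2.998e8)/(412e-9) = 4.822e-19 J.
Photons incident: 71.8 / 4.822e-19 = 1.489e20, i.e. 1.489e20/6.022e23 = 2.473e-4 mol.
Φ = 1.95e-4 mol / 2.473e-4 mol photons = 0.79.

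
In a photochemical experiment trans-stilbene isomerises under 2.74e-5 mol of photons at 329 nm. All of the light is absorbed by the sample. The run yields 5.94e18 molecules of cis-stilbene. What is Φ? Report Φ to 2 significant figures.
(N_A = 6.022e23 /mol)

Product: 5.94e18 / 6.022e23 = 9.864e-6 mol.
Φ = 9.864e-6 mol / 2.74e-5 mol photons = 0.36.

Φ = 0.36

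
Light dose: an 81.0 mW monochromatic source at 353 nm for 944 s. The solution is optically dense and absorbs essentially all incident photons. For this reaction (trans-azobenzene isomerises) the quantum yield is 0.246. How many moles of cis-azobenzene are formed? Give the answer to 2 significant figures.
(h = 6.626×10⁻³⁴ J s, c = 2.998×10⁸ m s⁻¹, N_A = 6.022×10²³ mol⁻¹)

Photon energy at 353 nm: hc/λ = (6.626×10⁻³⁴)(2.998×10⁸)/(353×10⁻⁹) = 5.627×10⁻¹⁹ J.
Energy delivered: (81.0 mW)(944 s) = 76.46 J.
Photons incident: 76.46 / 5.627×10⁻¹⁹ = 1.359×10²⁰, i.e. 1.359×10²⁰/6.022×10²³ = 2.257×10⁻⁴ mol.
Product: Φ × n_abs = 0.246 × 2.257×10⁻⁴ = 5.552×10⁻⁵ mol.

5.6×10⁻⁵ mol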